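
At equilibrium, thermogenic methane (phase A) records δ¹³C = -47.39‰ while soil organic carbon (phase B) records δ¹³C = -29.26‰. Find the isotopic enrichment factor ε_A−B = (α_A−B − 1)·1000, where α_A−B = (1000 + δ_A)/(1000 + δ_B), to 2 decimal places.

-18.68‰

α_A−B = (1000 + -47.39) / (1000 + -29.26) = 952.61 / 970.74 = 0.981324
ε_A−B = (0.981324 − 1) × 1000 = -18.676‰
(The approximation ε ≈ δ_A − δ_B would give -18.13‰.)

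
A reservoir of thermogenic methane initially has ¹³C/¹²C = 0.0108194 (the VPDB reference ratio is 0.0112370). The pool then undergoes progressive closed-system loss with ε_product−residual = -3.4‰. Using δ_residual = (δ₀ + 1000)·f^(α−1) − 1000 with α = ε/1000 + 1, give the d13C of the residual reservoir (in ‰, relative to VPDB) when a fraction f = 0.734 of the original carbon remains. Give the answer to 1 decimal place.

δ₀ = (0.0108194/0.0112370 − 1)×1000 = (0.962837 − 1)×1000 = -37.163‰
α − 1 = ε/1000 = -0.0034
f^(α−1) = 0.734^(-0.0034) = 1.001052
δ_res = (-37.163 + 1000) × 1.001052 − 1000 = 963.850 − 1000 = -36.15‰

-36.2‰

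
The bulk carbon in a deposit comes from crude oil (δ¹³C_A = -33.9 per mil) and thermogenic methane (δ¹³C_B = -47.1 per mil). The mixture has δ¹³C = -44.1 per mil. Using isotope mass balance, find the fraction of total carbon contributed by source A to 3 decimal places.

δ_mix = f_A·δ_A + (1 − f_A)·δ_B  ⇒  f_A = (δ_mix − δ_B)/(δ_A − δ_B)
f_A = (-44.1 − (-47.1)) / (-33.9 − (-47.1))
f_A = 3.0 / 13.2 = 0.2273

0.227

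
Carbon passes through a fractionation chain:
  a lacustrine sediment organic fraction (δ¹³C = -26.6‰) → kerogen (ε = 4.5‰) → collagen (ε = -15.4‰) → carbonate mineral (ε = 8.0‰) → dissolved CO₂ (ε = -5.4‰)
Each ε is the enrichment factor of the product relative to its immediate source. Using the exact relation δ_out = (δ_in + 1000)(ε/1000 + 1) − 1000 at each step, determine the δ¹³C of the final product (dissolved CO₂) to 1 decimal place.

-34.8‰

step 1: δ = (-26.60 + 1000)·(4.5/1000 + 1) − 1000 = -22.22‰
step 2: δ = (-22.22 + 1000)·(-15.4/1000 + 1) − 1000 = -37.28‰
step 3: δ = (-37.28 + 1000)·(8.0/1000 + 1) − 1000 = -29.58‰
step 4: δ = (-29.58 + 1000)·(-5.4/1000 + 1) − 1000 = -34.82‰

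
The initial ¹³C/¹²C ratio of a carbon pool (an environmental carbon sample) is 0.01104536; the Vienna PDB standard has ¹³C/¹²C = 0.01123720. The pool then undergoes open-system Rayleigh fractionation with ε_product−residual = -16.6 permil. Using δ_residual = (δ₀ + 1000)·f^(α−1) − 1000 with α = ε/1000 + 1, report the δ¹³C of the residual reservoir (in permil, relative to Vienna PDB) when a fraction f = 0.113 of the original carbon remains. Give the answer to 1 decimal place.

19.2 permil

δ₀ = (0.01104536/0.01123720 − 1)×1000 = (0.982928 − 1)×1000 = -17.072 permil
α − 1 = ε/1000 = -0.0166
f^(α−1) = 0.113^(-0.0166) = 1.036857
δ_res = (-17.072 + 1000) × 1.036857 − 1000 = 1019.156 − 1000 = 19.16 permil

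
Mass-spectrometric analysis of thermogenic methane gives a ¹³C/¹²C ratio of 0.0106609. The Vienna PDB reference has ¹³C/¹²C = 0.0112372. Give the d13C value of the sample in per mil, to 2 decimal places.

d13C = (R_sample / R_standard − 1) × 1000
R_sample / R_standard = 0.0106609 / 0.0112372 = 0.948715
d13C = (0.948715 − 1) × 1000 = -51.285 per mil

-51.29 per mil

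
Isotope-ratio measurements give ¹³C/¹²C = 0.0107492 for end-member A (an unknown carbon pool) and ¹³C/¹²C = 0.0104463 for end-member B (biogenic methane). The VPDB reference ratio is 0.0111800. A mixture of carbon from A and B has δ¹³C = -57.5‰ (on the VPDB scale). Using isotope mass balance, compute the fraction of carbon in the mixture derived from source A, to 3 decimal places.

0.300

δ_A = (0.0107492/0.0111800 − 1)×1000 = (0.961467 − 1)×1000 = -38.533‰
δ_B = (0.0104463/0.0111800 − 1)×1000 = (0.934374 − 1)×1000 = -65.626‰
f_A = (δ_mix − δ_B)/(δ_A − δ_B) = (-57.5 − (-65.626))/(-38.533 − (-65.626))
f_A = 8.126 / 27.093 = 0.2999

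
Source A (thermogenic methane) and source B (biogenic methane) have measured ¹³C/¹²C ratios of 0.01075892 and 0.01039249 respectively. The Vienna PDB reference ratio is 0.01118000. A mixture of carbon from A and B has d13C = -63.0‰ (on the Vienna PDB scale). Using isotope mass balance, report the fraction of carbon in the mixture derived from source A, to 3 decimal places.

0.227

δ_A = (0.01075892/0.01118000 − 1)×1000 = (0.962336 − 1)×1000 = -37.664‰
δ_B = (0.01039249/0.01118000 − 1)×1000 = (0.929561 − 1)×1000 = -70.439‰
f_A = (δ_mix − δ_B)/(δ_A − δ_B) = (-63.0 − (-70.439))/(-37.664 − (-70.439))
f_A = 7.439 / 32.775 = 0.2270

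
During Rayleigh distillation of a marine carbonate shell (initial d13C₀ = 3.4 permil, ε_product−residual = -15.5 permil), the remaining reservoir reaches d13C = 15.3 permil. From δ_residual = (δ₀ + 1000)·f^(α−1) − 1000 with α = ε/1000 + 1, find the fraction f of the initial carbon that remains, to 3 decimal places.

0.467

α − 1 = ε/1000 = -0.0155
(δ_res + 1000)/(δ₀ + 1000) = (15.3 + 1000)/(3.4 + 1000) = 1015.3/1003.4 = 1.011860
f = 1.011860^(1/-0.0155) = exp(ln(1.011860)/-0.0155) = exp(0.01179/-0.0155)
f = exp(-0.7606) = 0.4674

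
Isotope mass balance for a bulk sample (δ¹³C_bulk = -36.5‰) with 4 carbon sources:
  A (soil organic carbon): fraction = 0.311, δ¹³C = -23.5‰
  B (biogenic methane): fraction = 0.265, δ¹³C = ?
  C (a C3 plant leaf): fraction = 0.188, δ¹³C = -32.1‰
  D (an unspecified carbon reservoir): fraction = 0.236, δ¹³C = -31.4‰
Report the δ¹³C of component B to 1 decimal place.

-59.4‰

Isotope mass balance: δ_bulk = Σ fᵢ·δᵢ.
-36.5 = 0.311×(-23.5) + 0.265×δ_B + 0.188×(-32.1) + 0.236×(-31.4)
0.265·δ_B = -36.5 − (-20.754) = -15.746
δ_B = -15.746 / 0.265 = -59.42‰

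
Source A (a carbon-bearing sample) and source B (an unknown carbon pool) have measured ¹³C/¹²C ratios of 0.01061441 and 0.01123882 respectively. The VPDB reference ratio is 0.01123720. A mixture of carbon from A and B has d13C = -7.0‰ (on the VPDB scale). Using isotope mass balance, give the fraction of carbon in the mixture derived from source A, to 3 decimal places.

0.129

δ_A = (0.01061441/0.01123720 − 1)×1000 = (0.944578 − 1)×1000 = -55.422‰
δ_B = (0.01123882/0.01123720 − 1)×1000 = (1.000144 − 1)×1000 = 0.144‰
f_A = (δ_mix − δ_B)/(δ_A − δ_B) = (-7.0 − (0.144))/(-55.422 − (0.144))
f_A = -7.144 / -55.566 = 0.1286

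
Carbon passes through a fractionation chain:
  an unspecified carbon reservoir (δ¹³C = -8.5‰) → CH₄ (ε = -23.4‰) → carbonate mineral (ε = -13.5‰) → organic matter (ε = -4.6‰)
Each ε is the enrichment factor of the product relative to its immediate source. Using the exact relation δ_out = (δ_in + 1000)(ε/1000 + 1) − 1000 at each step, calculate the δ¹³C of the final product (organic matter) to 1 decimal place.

-49.2‰

step 1: δ = (-8.50 + 1000)·(-23.4/1000 + 1) − 1000 = -31.70‰
step 2: δ = (-31.70 + 1000)·(-13.5/1000 + 1) − 1000 = -44.77‰
step 3: δ = (-44.77 + 1000)·(-4.6/1000 + 1) − 1000 = -49.17‰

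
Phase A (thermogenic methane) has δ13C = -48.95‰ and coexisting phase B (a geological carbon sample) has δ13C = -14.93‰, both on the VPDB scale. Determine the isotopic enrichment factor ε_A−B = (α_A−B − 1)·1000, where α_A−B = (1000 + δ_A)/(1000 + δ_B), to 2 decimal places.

-34.54‰

α_A−B = (1000 + -48.95) / (1000 + -14.93) = 951.05 / 985.07 = 0.965464
ε_A−B = (0.965464 − 1) × 1000 = -34.536‰
(The approximation ε ≈ δ_A − δ_B would give -34.02‰.)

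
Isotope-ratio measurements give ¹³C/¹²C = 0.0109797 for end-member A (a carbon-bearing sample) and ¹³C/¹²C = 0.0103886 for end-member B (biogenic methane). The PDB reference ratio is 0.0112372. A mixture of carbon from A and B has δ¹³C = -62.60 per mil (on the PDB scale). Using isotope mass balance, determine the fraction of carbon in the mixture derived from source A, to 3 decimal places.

0.246

δ_A = (0.0109797/0.0112372 − 1)×1000 = (0.977085 − 1)×1000 = -22.915 per mil
δ_B = (0.0103886/0.0112372 − 1)×1000 = (0.924483 − 1)×1000 = -75.517 per mil
f_A = (δ_mix − δ_B)/(δ_A − δ_B) = (-62.60 − (-75.517))/(-22.915 − (-75.517))
f_A = 12.917 / 52.602 = 0.2456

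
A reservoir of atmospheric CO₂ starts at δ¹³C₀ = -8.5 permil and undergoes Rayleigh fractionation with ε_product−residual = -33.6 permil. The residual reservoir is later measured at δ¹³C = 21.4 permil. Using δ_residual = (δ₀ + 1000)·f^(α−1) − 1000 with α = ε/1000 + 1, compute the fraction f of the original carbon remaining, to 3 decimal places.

0.413

α − 1 = ε/1000 = -0.0336
(δ_res + 1000)/(δ₀ + 1000) = (21.4 + 1000)/(-8.5 + 1000) = 1021.4/991.5 = 1.030156
f = 1.030156^(1/-0.0336) = exp(ln(1.030156)/-0.0336) = exp(0.02971/-0.0336)
f = exp(-0.8842) = 0.4130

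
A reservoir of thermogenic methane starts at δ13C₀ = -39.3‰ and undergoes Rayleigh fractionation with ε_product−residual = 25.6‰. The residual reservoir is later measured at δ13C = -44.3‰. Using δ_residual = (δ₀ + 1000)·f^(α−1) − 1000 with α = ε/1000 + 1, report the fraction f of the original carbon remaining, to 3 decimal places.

0.816

α − 1 = ε/1000 = 0.0256
(δ_res + 1000)/(δ₀ + 1000) = (-44.3 + 1000)/(-39.3 + 1000) = 955.7/960.7 = 0.994795
f = 0.994795^(1/0.0256) = exp(ln(0.994795)/0.0256) = exp(-0.00522/0.0256)
f = exp(-0.2038) = 0.8156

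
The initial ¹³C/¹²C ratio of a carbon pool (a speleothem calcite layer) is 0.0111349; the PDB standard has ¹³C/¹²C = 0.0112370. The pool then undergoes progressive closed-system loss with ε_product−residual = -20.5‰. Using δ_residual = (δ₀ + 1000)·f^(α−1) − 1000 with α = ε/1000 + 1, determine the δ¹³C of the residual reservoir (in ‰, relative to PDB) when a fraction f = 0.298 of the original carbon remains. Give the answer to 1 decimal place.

15.8‰

δ₀ = (0.0111349/0.0112370 − 1)×1000 = (0.990914 − 1)×1000 = -9.086‰
α − 1 = ε/1000 = -0.0205
f^(α−1) = 0.298^(-0.0205) = 1.025129
δ_res = (-9.086 + 1000) × 1.025129 − 1000 = 1015.815 − 1000 = 15.81‰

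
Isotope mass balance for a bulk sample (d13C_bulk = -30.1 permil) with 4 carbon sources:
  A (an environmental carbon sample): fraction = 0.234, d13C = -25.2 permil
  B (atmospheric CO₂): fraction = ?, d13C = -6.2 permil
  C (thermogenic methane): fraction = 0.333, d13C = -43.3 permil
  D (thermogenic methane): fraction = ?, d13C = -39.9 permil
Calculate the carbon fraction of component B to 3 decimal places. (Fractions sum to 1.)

0.222

Let f_B and f_D be the unknown fractions; fractions sum to 1 so f_B + f_D = 0.433.
Mass balance: Σ fᵢ·δᵢ = δ_bulk ⇒ f_B·(-6.2) + f_D·(-39.9) = -30.1 − (-20.316) = -9.784
Substitute f_D = 0.433 − f_B:
f_B·(-6.2 − -39.9) = -9.784 − 0.433×(-39.9) = 7.492
f_B = 7.492 / 33.7 = 0.2223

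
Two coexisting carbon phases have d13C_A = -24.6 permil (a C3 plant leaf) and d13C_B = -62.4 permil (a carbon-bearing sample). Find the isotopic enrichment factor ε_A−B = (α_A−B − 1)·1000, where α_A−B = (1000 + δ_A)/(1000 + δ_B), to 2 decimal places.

α_A−B = (1000 + -24.6) / (1000 + -62.4) = 975.4 / 937.6 = 1.040316
ε_A−B = (1.040316 − 1) × 1000 = 40.316 permil
(The approximation ε ≈ δ_A − δ_B would give 37.8 permil.)

40.32 permil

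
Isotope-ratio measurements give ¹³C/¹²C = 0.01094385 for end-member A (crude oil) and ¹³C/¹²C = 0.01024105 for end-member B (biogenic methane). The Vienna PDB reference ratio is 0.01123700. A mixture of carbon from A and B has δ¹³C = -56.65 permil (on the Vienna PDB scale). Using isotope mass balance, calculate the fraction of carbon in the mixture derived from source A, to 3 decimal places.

δ_A = (0.01094385/0.01123700 − 1)×1000 = (0.973912 − 1)×1000 = -26.088 permil
δ_B = (0.01024105/0.01123700 − 1)×1000 = (0.911369 − 1)×1000 = -88.631 permil
f_A = (δ_mix − δ_B)/(δ_A − δ_B) = (-56.65 − (-88.631))/(-26.088 − (-88.631))
f_A = 31.981 / 62.543 = 0.5113

0.511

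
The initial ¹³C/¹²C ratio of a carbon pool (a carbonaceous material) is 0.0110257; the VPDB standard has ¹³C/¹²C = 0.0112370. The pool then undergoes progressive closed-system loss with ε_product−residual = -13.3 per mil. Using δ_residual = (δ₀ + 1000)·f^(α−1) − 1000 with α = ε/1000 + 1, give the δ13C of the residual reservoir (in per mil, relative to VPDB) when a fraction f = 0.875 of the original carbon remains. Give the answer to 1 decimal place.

δ₀ = (0.0110257/0.0112370 − 1)×1000 = (0.981196 − 1)×1000 = -18.804 per mil
α − 1 = ε/1000 = -0.0133
f^(α−1) = 0.875^(-0.0133) = 1.001778
δ_res = (-18.804 + 1000) × 1.001778 − 1000 = 982.940 − 1000 = -17.06 per mil

-17.1 per mil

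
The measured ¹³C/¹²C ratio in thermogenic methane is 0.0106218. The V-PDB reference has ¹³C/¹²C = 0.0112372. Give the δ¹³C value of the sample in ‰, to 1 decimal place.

δ¹³C = (R_sample / R_standard − 1) × 1000
R_sample / R_standard = 0.0106218 / 0.0112372 = 0.945235
δ¹³C = (0.945235 − 1) × 1000 = -54.76‰

-54.8‰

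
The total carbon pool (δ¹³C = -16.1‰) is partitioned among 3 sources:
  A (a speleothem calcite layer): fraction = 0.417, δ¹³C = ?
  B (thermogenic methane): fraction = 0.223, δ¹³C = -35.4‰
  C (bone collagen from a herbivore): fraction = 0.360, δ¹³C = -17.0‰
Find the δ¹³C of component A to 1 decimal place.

-5.0‰

Isotope mass balance: δ_bulk = Σ fᵢ·δᵢ.
-16.1 = 0.417×δ_A + 0.223×(-35.4) + 0.360×(-17.0)
0.417·δ_A = -16.1 − (-14.014) = -2.086
δ_A = -2.086 / 0.417 = -5.00‰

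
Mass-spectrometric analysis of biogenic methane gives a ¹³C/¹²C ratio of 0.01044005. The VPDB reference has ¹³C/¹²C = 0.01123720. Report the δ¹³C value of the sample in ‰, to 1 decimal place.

-70.9‰

δ¹³C = (R_sample / R_standard − 1) × 1000
R_sample / R_standard = 0.01044005 / 0.01123720 = 0.929062
δ¹³C = (0.929062 − 1) × 1000 = -70.94‰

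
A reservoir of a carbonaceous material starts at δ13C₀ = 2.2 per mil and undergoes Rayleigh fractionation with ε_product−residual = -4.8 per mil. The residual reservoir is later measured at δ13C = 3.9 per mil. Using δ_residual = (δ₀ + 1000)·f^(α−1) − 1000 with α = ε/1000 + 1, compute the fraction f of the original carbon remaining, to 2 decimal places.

0.70

α − 1 = ε/1000 = -0.0048
(δ_res + 1000)/(δ₀ + 1000) = (3.9 + 1000)/(2.2 + 1000) = 1003.9/1002.2 = 1.001696
f = 1.001696^(1/-0.0048) = exp(ln(1.001696)/-0.0048) = exp(0.00169/-0.0048)
f = exp(-0.3531) = 0.7025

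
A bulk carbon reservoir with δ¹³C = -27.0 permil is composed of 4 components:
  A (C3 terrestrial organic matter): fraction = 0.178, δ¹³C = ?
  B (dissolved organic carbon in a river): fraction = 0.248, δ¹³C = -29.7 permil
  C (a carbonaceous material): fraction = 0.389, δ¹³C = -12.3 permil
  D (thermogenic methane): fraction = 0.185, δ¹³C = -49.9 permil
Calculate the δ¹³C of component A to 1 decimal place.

-31.6 permil

Isotope mass balance: δ_bulk = Σ fᵢ·δᵢ.
-27.0 = 0.178×δ_A + 0.248×(-29.7) + 0.389×(-12.3) + 0.185×(-49.9)
0.178·δ_A = -27.0 − (-21.382) = -5.618
δ_A = -5.618 / 0.178 = -31.56 permil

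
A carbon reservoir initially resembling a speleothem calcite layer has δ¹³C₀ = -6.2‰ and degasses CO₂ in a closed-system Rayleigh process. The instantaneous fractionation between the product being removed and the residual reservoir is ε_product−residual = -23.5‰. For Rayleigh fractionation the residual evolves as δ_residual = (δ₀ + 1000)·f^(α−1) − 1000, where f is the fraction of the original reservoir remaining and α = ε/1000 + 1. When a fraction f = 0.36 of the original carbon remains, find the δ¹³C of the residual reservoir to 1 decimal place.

17.9‰

Rayleigh residual: δ_res = (δ₀ + 1000)·f^(α−1) − 1000
α = ε/1000 + 1 = 0.97650, so α − 1 = -0.02350
f^(α−1) = 0.36^(-0.02350) = 1.024299
δ_res = (-6.2 + 1000) × 1.024299 − 1000 = 1017.949 − 1000 = 17.95‰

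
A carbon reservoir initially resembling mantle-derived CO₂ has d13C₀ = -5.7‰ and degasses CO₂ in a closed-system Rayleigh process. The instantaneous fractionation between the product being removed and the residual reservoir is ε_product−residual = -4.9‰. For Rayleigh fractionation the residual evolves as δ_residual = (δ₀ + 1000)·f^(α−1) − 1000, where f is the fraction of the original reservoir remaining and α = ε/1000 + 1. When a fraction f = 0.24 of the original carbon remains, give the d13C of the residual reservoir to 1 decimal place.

Rayleigh residual: δ_res = (δ₀ + 1000)·f^(α−1) − 1000
α = ε/1000 + 1 = 0.99510, so α − 1 = -0.00490
f^(α−1) = 0.24^(-0.00490) = 1.007017
δ_res = (-5.7 + 1000) × 1.007017 − 1000 = 1001.277 − 1000 = 1.28‰

1.3‰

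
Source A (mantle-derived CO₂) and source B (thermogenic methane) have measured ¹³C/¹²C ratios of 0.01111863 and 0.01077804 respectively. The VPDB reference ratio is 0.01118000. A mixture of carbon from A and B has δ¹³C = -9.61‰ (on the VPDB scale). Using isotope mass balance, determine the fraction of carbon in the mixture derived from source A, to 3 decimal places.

δ_A = (0.01111863/0.01118000 − 1)×1000 = (0.994511 − 1)×1000 = -5.489‰
δ_B = (0.01077804/0.01118000 − 1)×1000 = (0.964047 − 1)×1000 = -35.953‰
f_A = (δ_mix − δ_B)/(δ_A − δ_B) = (-9.61 − (-35.953))/(-5.489 − (-35.953))
f_A = 26.343 / 30.464 = 0.8647

0.865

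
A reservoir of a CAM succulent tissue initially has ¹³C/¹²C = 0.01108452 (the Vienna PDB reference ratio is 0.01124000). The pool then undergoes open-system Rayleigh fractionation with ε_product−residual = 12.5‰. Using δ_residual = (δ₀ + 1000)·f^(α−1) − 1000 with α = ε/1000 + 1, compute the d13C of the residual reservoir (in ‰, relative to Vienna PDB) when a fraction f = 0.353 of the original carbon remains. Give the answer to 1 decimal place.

δ₀ = (0.01108452/0.01124000 − 1)×1000 = (0.986167 − 1)×1000 = -13.833‰
α − 1 = ε/1000 = 0.0125
f^(α−1) = 0.353^(0.0125) = 0.987068
δ_res = (-13.833 + 1000) × 0.987068 − 1000 = 973.414 − 1000 = -26.59‰

-26.6‰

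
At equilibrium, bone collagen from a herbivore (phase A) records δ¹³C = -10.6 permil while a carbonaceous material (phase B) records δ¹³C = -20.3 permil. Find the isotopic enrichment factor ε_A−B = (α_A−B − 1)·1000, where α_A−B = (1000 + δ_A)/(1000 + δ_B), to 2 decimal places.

α_A−B = (1000 + -10.6) / (1000 + -20.3) = 989.4 / 979.7 = 1.009901
ε_A−B = (1.009901 − 1) × 1000 = 9.901 permil
(The approximation ε ≈ δ_A − δ_B would give 9.7 permil.)

9.90 permil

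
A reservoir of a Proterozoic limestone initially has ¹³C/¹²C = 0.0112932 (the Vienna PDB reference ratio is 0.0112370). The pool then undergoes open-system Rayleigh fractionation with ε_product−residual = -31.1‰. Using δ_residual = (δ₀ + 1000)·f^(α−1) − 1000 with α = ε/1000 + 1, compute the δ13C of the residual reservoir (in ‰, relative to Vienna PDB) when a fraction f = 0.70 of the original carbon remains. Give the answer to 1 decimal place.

δ₀ = (0.0112932/0.0112370 − 1)×1000 = (1.005001 − 1)×1000 = 5.001‰
α − 1 = ε/1000 = -0.0311
f^(α−1) = 0.70^(-0.0311) = 1.011154
δ_res = (5.001 + 1000) × 1.011154 − 1000 = 1016.211 − 1000 = 16.21‰

16.2‰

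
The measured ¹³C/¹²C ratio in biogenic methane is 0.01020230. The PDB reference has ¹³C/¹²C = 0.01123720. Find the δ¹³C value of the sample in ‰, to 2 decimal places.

-92.10‰

δ¹³C = (R_sample / R_standard − 1) × 1000
R_sample / R_standard = 0.01020230 / 0.01123720 = 0.907904
δ¹³C = (0.907904 − 1) × 1000 = -92.096‰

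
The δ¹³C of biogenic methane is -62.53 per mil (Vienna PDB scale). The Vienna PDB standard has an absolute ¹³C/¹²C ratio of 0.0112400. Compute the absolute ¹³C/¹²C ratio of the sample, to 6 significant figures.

0.0105372

R_sample = R_standard × (δ¹³C/1000 + 1)
R_sample = 0.0112400 × (-62.53/1000 + 1) = 0.0112400 × 0.937470
R_sample = 0.0105372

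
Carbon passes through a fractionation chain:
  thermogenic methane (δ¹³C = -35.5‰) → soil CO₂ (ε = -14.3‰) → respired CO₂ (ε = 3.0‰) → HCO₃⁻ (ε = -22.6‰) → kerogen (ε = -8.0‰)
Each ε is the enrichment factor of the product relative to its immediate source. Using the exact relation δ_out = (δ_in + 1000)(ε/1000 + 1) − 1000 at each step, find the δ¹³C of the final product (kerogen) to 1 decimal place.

-75.4‰

step 1: δ = (-35.50 + 1000)·(-14.3/1000 + 1) − 1000 = -49.29‰
step 2: δ = (-49.29 + 1000)·(3.0/1000 + 1) − 1000 = -46.44‰
step 3: δ = (-46.44 + 1000)·(-22.6/1000 + 1) − 1000 = -67.99‰
step 4: δ = (-67.99 + 1000)·(-8.0/1000 + 1) − 1000 = -75.45‰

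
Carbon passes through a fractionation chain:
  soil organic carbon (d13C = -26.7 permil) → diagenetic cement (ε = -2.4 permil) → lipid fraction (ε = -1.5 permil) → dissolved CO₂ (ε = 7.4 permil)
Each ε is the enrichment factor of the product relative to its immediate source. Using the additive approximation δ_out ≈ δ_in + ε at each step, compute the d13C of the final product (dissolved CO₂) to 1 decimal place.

step 1: δ ≈ -26.7 + (-2.4) = -29.1 permil
step 2: δ ≈ -29.1 + (-1.5) = -30.6 permil
step 3: δ ≈ -30.6 + (7.4) = -23.2 permil

-23.2 permil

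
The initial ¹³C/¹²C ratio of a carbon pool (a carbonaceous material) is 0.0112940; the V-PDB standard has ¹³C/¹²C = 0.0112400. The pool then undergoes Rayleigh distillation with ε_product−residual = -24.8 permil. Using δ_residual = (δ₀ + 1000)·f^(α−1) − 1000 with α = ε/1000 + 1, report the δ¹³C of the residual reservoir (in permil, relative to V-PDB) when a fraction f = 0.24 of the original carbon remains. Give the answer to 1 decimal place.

41.0 permil

δ₀ = (0.0112940/0.0112400 − 1)×1000 = (1.004804 − 1)×1000 = 4.804 permil
α − 1 = ε/1000 = -0.0248
f^(α−1) = 0.24^(-0.0248) = 1.036026
δ_res = (4.804 + 1000) × 1.036026 − 1000 = 1041.004 − 1000 = 41.00 permil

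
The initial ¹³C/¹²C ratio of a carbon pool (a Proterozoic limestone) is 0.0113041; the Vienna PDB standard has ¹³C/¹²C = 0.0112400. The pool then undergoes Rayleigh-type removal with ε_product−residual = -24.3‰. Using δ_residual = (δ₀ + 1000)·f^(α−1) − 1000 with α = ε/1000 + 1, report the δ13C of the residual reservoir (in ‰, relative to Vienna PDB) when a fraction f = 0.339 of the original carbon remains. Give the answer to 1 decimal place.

δ₀ = (0.0113041/0.0112400 − 1)×1000 = (1.005703 − 1)×1000 = 5.703‰
α − 1 = ε/1000 = -0.0243
f^(α−1) = 0.339^(-0.0243) = 1.026635
δ_res = (5.703 + 1000) × 1.026635 − 1000 = 1032.490 − 1000 = 32.49‰

32.5‰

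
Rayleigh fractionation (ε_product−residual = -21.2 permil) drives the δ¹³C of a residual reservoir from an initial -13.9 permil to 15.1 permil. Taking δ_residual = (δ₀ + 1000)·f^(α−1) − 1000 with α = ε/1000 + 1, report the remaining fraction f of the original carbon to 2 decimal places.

α − 1 = ε/1000 = -0.0212
(δ_res + 1000)/(δ₀ + 1000) = (15.1 + 1000)/(-13.9 + 1000) = 1015.1/986.1 = 1.029409
f = 1.029409^(1/-0.0212) = exp(ln(1.029409)/-0.0212) = exp(0.02898/-0.0212)
f = exp(-1.3672) = 0.2548

0.25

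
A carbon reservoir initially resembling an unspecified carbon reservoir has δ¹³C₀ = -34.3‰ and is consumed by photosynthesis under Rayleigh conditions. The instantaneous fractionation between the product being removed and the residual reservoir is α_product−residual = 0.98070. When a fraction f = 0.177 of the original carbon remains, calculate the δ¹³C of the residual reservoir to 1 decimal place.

Rayleigh residual: δ_res = (δ₀ + 1000)·f^(α−1) − 1000
α − 1 = -0.01930
f^(α−1) = 0.177^(-0.01930) = 1.033985
δ_res = (-34.3 + 1000) × 1.033985 − 1000 = 998.519 − 1000 = -1.48‰

-1.5‰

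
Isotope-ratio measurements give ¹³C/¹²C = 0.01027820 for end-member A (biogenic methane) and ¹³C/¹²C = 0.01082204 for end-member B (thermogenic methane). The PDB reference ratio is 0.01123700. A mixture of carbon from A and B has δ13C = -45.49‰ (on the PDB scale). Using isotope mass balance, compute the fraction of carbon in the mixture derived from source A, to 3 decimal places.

0.177

δ_A = (0.01027820/0.01123700 − 1)×1000 = (0.914675 − 1)×1000 = -85.325‰
δ_B = (0.01082204/0.01123700 − 1)×1000 = (0.963072 − 1)×1000 = -36.928‰
f_A = (δ_mix − δ_B)/(δ_A − δ_B) = (-45.49 − (-36.928))/(-85.325 − (-36.928))
f_A = -8.562 / -48.397 = 0.1769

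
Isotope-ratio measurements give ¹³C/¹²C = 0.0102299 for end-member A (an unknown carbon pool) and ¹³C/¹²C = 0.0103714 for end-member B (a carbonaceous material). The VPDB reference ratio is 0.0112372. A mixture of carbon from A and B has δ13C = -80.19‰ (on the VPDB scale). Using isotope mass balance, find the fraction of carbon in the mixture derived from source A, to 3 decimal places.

δ_A = (0.0102299/0.0112372 − 1)×1000 = (0.910360 − 1)×1000 = -89.640‰
δ_B = (0.0103714/0.0112372 − 1)×1000 = (0.922952 − 1)×1000 = -77.048‰
f_A = (δ_mix − δ_B)/(δ_A − δ_B) = (-80.19 − (-77.048))/(-89.640 − (-77.048))
f_A = -3.142 / -12.592 = 0.2495

0.250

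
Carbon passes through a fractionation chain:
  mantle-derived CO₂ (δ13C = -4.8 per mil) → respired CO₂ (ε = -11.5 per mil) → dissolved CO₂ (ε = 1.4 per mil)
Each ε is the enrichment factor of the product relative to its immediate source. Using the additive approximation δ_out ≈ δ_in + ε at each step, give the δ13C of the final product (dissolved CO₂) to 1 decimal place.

step 1: δ ≈ -4.8 + (-11.5) = -16.3 per mil
step 2: δ ≈ -16.3 + (1.4) = -14.9 per mil

-14.9 per mil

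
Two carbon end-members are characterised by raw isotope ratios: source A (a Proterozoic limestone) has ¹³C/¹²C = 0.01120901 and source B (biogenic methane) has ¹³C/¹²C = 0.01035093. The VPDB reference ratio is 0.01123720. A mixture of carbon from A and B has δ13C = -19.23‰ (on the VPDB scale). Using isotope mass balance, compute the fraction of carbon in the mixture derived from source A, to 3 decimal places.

0.781

δ_A = (0.01120901/0.01123720 − 1)×1000 = (0.997491 − 1)×1000 = -2.509‰
δ_B = (0.01035093/0.01123720 − 1)×1000 = (0.921131 − 1)×1000 = -78.869‰
f_A = (δ_mix − δ_B)/(δ_A − δ_B) = (-19.23 − (-78.869))/(-2.509 − (-78.869))
f_A = 59.639 / 76.361 = 0.7810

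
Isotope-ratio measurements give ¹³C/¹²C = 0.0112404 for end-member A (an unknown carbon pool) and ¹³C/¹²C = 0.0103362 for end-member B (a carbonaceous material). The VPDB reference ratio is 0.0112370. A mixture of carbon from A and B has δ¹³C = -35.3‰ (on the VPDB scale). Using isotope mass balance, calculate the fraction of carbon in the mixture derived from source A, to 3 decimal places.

0.558

δ_A = (0.0112404/0.0112370 − 1)×1000 = (1.000303 − 1)×1000 = 0.303‰
δ_B = (0.0103362/0.0112370 − 1)×1000 = (0.919836 − 1)×1000 = -80.164‰
f_A = (δ_mix − δ_B)/(δ_A − δ_B) = (-35.3 − (-80.164))/(0.303 − (-80.164))
f_A = 44.864 / 80.466 = 0.5575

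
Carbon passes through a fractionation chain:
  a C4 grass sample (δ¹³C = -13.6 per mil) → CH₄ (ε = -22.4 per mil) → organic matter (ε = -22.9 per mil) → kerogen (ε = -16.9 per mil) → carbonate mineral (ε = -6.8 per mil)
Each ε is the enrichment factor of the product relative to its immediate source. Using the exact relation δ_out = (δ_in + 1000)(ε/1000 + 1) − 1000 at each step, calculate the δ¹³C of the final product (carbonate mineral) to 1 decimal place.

-80.0 per mil

step 1: δ = (-13.60 + 1000)·(-22.4/1000 + 1) − 1000 = -35.70 per mil
step 2: δ = (-35.70 + 1000)·(-22.9/1000 + 1) − 1000 = -57.78 per mil
step 3: δ = (-57.78 + 1000)·(-16.9/1000 + 1) − 1000 = -73.70 per mil
step 4: δ = (-73.70 + 1000)·(-6.8/1000 + 1) − 1000 = -80.00 per mil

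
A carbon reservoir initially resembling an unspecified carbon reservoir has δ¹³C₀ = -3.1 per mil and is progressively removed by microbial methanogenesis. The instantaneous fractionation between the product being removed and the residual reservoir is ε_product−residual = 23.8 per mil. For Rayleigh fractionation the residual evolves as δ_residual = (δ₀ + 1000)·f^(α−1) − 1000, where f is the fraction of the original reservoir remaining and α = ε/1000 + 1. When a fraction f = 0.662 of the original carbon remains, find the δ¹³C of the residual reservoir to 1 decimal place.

Rayleigh residual: δ_res = (δ₀ + 1000)·f^(α−1) − 1000
α = ε/1000 + 1 = 1.02380, so α − 1 = 0.02380
f^(α−1) = 0.662^(0.02380) = 0.990231
δ_res = (-3.1 + 1000) × 0.990231 − 1000 = 987.161 − 1000 = -12.84 per mil

-12.8 per mil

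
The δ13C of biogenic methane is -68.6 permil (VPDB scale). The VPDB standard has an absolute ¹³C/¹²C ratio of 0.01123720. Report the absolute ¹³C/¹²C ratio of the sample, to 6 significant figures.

R_sample = R_standard × (δ13C/1000 + 1)
R_sample = 0.01123720 × (-68.6/1000 + 1) = 0.01123720 × 0.931400
R_sample = 0.0104663

0.0104663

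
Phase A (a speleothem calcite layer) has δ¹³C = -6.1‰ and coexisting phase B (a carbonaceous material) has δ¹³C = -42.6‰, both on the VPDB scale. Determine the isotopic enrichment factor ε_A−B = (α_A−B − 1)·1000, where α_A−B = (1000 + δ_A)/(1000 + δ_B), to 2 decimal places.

38.12‰

α_A−B = (1000 + -6.1) / (1000 + -42.6) = 993.9 / 957.4 = 1.038124
ε_A−B = (1.038124 − 1) × 1000 = 38.124‰
(The approximation ε ≈ δ_A − δ_B would give 36.5‰.)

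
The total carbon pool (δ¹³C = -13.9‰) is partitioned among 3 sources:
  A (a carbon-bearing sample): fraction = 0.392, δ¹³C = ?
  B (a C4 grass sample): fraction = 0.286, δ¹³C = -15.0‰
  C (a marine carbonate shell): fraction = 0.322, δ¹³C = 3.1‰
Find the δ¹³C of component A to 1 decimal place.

Isotope mass balance: δ_bulk = Σ fᵢ·δᵢ.
-13.9 = 0.392×δ_A + 0.286×(-15.0) + 0.322×(3.1)
0.392·δ_A = -13.9 − (-3.292) = -10.608
δ_A = -10.608 / 0.392 = -27.06‰

-27.1‰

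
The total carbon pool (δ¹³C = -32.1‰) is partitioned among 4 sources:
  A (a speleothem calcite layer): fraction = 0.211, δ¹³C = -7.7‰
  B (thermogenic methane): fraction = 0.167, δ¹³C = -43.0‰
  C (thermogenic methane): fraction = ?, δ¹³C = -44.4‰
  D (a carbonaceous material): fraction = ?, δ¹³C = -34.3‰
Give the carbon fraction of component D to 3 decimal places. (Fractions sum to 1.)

Let f_D and f_C be the unknown fractions; fractions sum to 1 so f_D + f_C = 0.622.
Mass balance: Σ fᵢ·δᵢ = δ_bulk ⇒ f_D·(-34.3) + f_C·(-44.4) = -32.1 − (-8.806) = -23.294
Substitute f_C = 0.622 − f_D:
f_D·(-34.3 − -44.4) = -23.294 − 0.622×(-44.4) = 4.322
f_D = 4.322 / 10.1 = 0.4280

0.428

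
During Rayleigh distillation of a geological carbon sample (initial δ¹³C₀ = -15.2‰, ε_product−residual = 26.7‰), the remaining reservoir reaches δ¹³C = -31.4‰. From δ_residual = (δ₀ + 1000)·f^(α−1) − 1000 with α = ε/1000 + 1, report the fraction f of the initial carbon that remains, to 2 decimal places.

0.54

α − 1 = ε/1000 = 0.0267
(δ_res + 1000)/(δ₀ + 1000) = (-31.4 + 1000)/(-15.2 + 1000) = 968.6/984.8 = 0.983550
f = 0.983550^(1/0.0267) = exp(ln(0.983550)/0.0267) = exp(-0.01659/0.0267)
f = exp(-0.6212) = 0.5373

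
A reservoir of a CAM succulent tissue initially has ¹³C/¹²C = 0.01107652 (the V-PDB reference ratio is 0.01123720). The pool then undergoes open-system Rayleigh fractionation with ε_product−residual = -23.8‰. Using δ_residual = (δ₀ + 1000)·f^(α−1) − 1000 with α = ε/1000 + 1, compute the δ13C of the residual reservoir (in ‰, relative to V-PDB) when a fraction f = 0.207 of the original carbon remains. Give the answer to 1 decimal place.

δ₀ = (0.01107652/0.01123720 − 1)×1000 = (0.985701 − 1)×1000 = -14.299‰
α − 1 = ε/1000 = -0.0238
f^(α−1) = 0.207^(-0.0238) = 1.038197
δ_res = (-14.299 + 1000) × 1.038197 − 1000 = 1023.352 − 1000 = 23.35‰

23.4‰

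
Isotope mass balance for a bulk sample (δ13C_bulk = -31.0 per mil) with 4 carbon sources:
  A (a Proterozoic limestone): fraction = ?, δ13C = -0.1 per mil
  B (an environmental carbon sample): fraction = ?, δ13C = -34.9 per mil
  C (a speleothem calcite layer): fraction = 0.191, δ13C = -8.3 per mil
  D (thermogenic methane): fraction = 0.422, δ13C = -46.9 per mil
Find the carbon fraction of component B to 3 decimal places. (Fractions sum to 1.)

Let f_B and f_A be the unknown fractions; fractions sum to 1 so f_B + f_A = 0.387.
Mass balance: Σ fᵢ·δᵢ = δ_bulk ⇒ f_B·(-34.9) + f_A·(-0.1) = -31.0 − (-21.377) = -9.623
Substitute f_A = 0.387 − f_B:
f_B·(-34.9 − -0.1) = -9.623 − 0.387×(-0.1) = -9.584
f_B = -9.584 / -34.8 = 0.2754

0.275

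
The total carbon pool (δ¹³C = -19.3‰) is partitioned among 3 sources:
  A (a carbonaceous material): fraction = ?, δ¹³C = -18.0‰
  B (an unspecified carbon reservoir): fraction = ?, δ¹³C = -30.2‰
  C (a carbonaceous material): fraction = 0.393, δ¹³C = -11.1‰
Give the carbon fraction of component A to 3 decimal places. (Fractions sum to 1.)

0.278

Let f_A and f_B be the unknown fractions; fractions sum to 1 so f_A + f_B = 0.607.
Mass balance: Σ fᵢ·δᵢ = δ_bulk ⇒ f_A·(-18.0) + f_B·(-30.2) = -19.3 − (-4.362) = -14.938
Substitute f_B = 0.607 − f_A:
f_A·(-18.0 − -30.2) = -14.938 − 0.607×(-30.2) = 3.394
f_A = 3.394 / 12.2 = 0.2782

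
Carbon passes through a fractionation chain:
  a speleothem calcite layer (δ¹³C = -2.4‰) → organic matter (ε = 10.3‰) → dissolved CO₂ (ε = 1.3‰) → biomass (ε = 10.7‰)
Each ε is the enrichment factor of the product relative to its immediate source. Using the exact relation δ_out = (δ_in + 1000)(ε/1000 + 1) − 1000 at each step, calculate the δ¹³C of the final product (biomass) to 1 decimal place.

step 1: δ = (-2.40 + 1000)·(10.3/1000 + 1) − 1000 = 7.88‰
step 2: δ = (7.88 + 1000)·(1.3/1000 + 1) − 1000 = 9.19‰
step 3: δ = (9.19 + 1000)·(10.7/1000 + 1) − 1000 = 19.98‰

20.0‰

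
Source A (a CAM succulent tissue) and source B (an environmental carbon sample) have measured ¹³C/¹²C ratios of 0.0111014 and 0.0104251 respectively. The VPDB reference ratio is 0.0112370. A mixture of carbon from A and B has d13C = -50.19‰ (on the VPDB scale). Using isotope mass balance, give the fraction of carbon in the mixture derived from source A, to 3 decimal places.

0.367

δ_A = (0.0111014/0.0112370 − 1)×1000 = (0.987933 − 1)×1000 = -12.067‰
δ_B = (0.0104251/0.0112370 − 1)×1000 = (0.927748 − 1)×1000 = -72.252‰
f_A = (δ_mix − δ_B)/(δ_A − δ_B) = (-50.19 − (-72.252))/(-12.067 − (-72.252))
f_A = 22.062 / 60.185 = 0.3666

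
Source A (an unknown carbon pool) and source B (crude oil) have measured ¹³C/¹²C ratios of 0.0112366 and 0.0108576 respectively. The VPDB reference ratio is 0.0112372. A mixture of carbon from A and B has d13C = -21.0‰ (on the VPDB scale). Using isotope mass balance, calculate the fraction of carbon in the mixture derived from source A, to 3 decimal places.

δ_A = (0.0112366/0.0112372 − 1)×1000 = (0.999947 − 1)×1000 = -0.053‰
δ_B = (0.0108576/0.0112372 − 1)×1000 = (0.966219 − 1)×1000 = -33.781‰
f_A = (δ_mix − δ_B)/(δ_A − δ_B) = (-21.0 − (-33.781))/(-0.053 − (-33.781))
f_A = 12.781 / 33.727 = 0.3789

0.379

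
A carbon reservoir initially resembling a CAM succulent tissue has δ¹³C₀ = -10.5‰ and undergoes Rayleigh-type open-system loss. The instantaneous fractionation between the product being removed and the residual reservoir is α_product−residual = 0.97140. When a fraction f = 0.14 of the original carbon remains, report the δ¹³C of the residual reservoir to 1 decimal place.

46.7‰

Rayleigh residual: δ_res = (δ₀ + 1000)·f^(α−1) − 1000
α − 1 = -0.02860
f^(α−1) = 0.14^(-0.02860) = 1.057842
δ_res = (-10.5 + 1000) × 1.057842 − 1000 = 1046.734 − 1000 = 46.73‰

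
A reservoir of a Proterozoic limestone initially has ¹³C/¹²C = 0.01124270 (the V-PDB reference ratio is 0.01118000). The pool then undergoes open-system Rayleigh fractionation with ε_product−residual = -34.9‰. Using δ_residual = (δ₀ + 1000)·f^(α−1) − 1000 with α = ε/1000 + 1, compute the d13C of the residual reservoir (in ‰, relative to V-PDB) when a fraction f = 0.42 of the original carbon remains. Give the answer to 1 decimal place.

36.5‰

δ₀ = (0.01124270/0.01118000 − 1)×1000 = (1.005608 − 1)×1000 = 5.608‰
α − 1 = ε/1000 = -0.0349
f^(α−1) = 0.42^(-0.0349) = 1.030739
δ_res = (5.608 + 1000) × 1.030739 − 1000 = 1036.519 − 1000 = 36.52‰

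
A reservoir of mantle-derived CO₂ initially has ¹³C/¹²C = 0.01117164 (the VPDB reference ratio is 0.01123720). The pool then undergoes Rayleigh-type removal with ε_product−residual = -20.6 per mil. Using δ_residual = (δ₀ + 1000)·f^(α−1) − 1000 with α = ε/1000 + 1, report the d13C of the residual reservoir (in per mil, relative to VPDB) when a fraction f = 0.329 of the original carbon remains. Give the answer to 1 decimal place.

17.2 per mil

δ₀ = (0.01117164/0.01123720 − 1)×1000 = (0.994166 − 1)×1000 = -5.834 per mil
α − 1 = ε/1000 = -0.0206
f^(α−1) = 0.329^(-0.0206) = 1.023165
δ_res = (-5.834 + 1000) × 1.023165 − 1000 = 1017.196 − 1000 = 17.20 per mil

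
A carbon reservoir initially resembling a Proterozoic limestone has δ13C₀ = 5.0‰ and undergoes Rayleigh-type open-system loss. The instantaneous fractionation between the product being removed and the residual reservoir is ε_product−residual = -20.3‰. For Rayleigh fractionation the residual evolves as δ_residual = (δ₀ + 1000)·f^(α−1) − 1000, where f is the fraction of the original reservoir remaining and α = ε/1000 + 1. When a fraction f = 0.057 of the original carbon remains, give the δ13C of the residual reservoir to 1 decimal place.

65.2‰

Rayleigh residual: δ_res = (δ₀ + 1000)·f^(α−1) − 1000
α = ε/1000 + 1 = 0.97970, so α − 1 = -0.02030
f^(α−1) = 0.057^(-0.02030) = 1.059878
δ_res = (5.0 + 1000) × 1.059878 − 1000 = 1065.177 − 1000 = 65.18‰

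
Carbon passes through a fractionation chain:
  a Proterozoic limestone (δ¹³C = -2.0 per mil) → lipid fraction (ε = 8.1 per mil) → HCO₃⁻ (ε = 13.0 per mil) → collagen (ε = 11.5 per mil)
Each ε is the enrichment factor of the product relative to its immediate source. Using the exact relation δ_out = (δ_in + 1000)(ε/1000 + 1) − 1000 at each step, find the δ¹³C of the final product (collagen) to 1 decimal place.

step 1: δ = (-2.00 + 1000)·(8.1/1000 + 1) − 1000 = 6.08 per mil
step 2: δ = (6.08 + 1000)·(13.0/1000 + 1) − 1000 = 19.16 per mil
step 3: δ = (19.16 + 1000)·(11.5/1000 + 1) − 1000 = 30.88 per mil

30.9 per mil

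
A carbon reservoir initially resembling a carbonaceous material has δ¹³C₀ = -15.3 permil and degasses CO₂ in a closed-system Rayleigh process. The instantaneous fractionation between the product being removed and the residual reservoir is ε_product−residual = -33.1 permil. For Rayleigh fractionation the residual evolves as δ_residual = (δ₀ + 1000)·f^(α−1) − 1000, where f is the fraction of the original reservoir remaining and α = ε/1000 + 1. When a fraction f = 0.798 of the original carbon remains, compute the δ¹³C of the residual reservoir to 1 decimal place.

Rayleigh residual: δ_res = (δ₀ + 1000)·f^(α−1) − 1000
α = ε/1000 + 1 = 0.96690, so α − 1 = -0.03310
f^(α−1) = 0.798^(-0.03310) = 1.007497
δ_res = (-15.3 + 1000) × 1.007497 − 1000 = 992.082 − 1000 = -7.92 permil

-7.9 permil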